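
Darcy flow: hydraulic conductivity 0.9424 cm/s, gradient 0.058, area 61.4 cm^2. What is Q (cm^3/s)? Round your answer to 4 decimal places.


Step 1: Apply Darcy's law: Q = K * i * A
Step 2: Q = 0.9424 * 0.058 * 61.4
Step 3: Q = 3.3561 cm^3/s

3.3561


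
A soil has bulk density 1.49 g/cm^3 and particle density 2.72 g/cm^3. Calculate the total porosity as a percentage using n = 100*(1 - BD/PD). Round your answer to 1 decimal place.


Step 1: Formula: n = 100 * (1 - BD / PD)
Step 2: n = 100 * (1 - 1.49 / 2.72)
Step 3: n = 100 * (1 - 0.54779)
Step 4: n = 45.2%

45.2


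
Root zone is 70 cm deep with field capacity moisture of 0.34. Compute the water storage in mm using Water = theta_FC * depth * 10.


Step 1: Water (mm) = theta_FC * depth (cm) * 10
Step 2: Water = 0.34 * 70 * 10
Step 3: Water = 238.0 mm

238.0


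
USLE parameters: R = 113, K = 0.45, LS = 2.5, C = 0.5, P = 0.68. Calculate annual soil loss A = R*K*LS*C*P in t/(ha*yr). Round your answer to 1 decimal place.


Step 1: A = R * K * LS * C * P
Step 2: R * K = 113 * 0.45 = 50.85
Step 3: (R*K) * LS = 50.85 * 2.5 = 127.125
Step 4: * C * P = 127.125 * 0.5 * 0.68 = 43.2
Step 5: A = 43.2 t/(ha*yr)

43.2


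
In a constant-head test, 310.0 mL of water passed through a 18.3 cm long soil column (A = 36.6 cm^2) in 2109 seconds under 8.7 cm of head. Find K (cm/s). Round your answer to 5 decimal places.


Step 1: K = Q * L / (A * t * h)
Step 2: Numerator = 310.0 * 18.3 = 5673.0
Step 3: Denominator = 36.6 * 2109 * 8.7 = 671547.78
Step 4: K = 5673.0 / 671547.78 = 0.00845 cm/s

0.00845


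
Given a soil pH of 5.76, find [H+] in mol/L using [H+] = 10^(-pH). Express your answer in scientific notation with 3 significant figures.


Step 1: [H+] = 10^(-pH)
Step 2: [H+] = 10^(-5.76)
Step 3: [H+] = 1.74e-06 mol/L

1.74e-06


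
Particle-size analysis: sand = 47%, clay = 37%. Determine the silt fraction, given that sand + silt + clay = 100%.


Step 1: sand + silt + clay = 100%
Step 2: silt = 100 - sand - clay
Step 3: silt = 100 - 47 - 37
Step 4: silt = 16%

16


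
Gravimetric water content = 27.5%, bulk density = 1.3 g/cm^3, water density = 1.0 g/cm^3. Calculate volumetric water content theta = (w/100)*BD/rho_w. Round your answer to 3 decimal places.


Step 1: theta = (w / 100) * BD / rho_w
Step 2: theta = (27.5 / 100) * 1.3 / 1.0
Step 3: theta = 0.275 * 1.3
Step 4: theta = 0.358

0.358


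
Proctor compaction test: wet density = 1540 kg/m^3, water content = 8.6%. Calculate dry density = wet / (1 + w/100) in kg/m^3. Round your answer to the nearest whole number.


Step 1: Dry density = wet density / (1 + w/100)
Step 2: Dry density = 1540 / (1 + 8.6/100)
Step 3: Dry density = 1540 / 1.086
Step 4: Dry density = 1418 kg/m^3

1418


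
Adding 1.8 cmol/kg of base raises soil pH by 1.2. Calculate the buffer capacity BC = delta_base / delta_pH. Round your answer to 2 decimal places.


Step 1: BC = change in base / change in pH
Step 2: BC = 1.8 / 1.2
Step 3: BC = 1.5 cmol/(kg*pH unit)

1.5


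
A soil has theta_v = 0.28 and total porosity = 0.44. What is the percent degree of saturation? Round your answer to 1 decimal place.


Step 1: S = 100 * theta_v / n
Step 2: S = 100 * 0.28 / 0.44
Step 3: S = 63.6%

63.6


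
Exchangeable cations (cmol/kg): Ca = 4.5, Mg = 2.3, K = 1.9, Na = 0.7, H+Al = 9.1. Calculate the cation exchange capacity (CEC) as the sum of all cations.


Step 1: CEC = Ca + Mg + K + Na + (H+Al)
Step 2: CEC = 4.5 + 2.3 + 1.9 + 0.7 + 9.1
Step 3: CEC = 18.5 cmol/kg

18.5


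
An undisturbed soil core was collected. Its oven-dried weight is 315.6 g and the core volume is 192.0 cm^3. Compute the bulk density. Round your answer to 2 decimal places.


Step 1: Identify the formula: BD = dry mass / volume
Step 2: Substitute values: BD = 315.6 / 192.0
Step 3: BD = 1.64 g/cm^3

1.64


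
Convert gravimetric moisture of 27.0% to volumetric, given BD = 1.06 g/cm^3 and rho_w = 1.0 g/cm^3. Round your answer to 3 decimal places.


Step 1: theta = (w / 100) * BD / rho_w
Step 2: theta = (27.0 / 100) * 1.06 / 1.0
Step 3: theta = 0.27 * 1.06
Step 4: theta = 0.286

0.286


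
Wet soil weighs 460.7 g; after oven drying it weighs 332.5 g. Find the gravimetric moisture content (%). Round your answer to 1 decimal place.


Step 1: Water mass = wet - dry = 460.7 - 332.5 = 128.2 g
Step 2: w = 100 * water mass / dry mass
Step 3: w = 100 * 128.2 / 332.5 = 38.6%

38.6


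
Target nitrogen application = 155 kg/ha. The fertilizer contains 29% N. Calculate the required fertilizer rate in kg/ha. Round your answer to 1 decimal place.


Step 1: Fertilizer rate = target N / (N content / 100)
Step 2: Rate = 155 / (29 / 100)
Step 3: Rate = 155 / 0.29
Step 4: Rate = 534.5 kg/ha

534.5


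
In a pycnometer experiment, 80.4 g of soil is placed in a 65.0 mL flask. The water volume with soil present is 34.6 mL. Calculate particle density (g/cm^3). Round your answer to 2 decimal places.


Step 1: Volume of solids = flask volume - water volume with soil
Step 2: V_solids = 65.0 - 34.6 = 30.4 mL
Step 3: Particle density = mass / V_solids = 80.4 / 30.4 = 2.64 g/cm^3

2.64


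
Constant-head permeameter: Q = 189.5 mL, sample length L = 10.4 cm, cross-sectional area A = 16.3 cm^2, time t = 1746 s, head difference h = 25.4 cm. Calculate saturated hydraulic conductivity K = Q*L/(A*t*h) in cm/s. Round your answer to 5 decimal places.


Step 1: K = Q * L / (A * t * h)
Step 2: Numerator = 189.5 * 10.4 = 1970.8
Step 3: Denominator = 16.3 * 1746 * 25.4 = 722878.92
Step 4: K = 1970.8 / 722878.92 = 0.00273 cm/s

0.00273


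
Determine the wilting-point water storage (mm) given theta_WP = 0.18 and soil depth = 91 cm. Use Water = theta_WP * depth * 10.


Step 1: Water (mm) = theta_WP * depth * 10
Step 2: Water = 0.18 * 91 * 10
Step 3: Water = 163.8 mm

163.8


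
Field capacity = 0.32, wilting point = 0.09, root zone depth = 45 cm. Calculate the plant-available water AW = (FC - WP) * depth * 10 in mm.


Step 1: Available water = (FC - WP) * depth * 10
Step 2: AW = (0.32 - 0.09) * 45 * 10
Step 3: AW = 0.23 * 45 * 10
Step 4: AW = 103.5 mm

103.5


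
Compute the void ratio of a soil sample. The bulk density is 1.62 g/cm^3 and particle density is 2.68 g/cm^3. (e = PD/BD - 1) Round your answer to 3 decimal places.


Step 1: e = PD / BD - 1
Step 2: e = 2.68 / 1.62 - 1
Step 3: e = 1.65432 - 1
Step 4: e = 0.654

0.654


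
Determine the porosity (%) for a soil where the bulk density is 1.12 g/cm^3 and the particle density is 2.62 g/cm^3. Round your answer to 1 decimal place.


Step 1: Formula: n = 100 * (1 - BD / PD)
Step 2: n = 100 * (1 - 1.12 / 2.62)
Step 3: n = 100 * (1 - 0.42748)
Step 4: n = 57.3%

57.3


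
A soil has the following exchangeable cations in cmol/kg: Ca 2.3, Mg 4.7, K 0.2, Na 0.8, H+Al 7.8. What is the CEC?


Step 1: CEC = Ca + Mg + K + Na + (H+Al)
Step 2: CEC = 2.3 + 4.7 + 0.2 + 0.8 + 7.8
Step 3: CEC = 15.8 cmol/kg

15.8


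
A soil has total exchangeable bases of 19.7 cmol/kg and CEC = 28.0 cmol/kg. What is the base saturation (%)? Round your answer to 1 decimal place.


Step 1: BS = 100 * (sum of bases) / CEC
Step 2: BS = 100 * 19.7 / 28.0
Step 3: BS = 70.4%

70.4


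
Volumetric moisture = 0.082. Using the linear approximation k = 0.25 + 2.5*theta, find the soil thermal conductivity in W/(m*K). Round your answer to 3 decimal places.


Step 1: k = 0.25 + 2.5 * theta
Step 2: k = 0.25 + 2.5 * 0.082
Step 3: k = 0.25 + 0.205
Step 4: k = 0.455 W/(m*K)

0.455


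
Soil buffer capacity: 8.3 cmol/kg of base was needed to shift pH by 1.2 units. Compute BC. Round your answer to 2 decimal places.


Step 1: BC = change in base / change in pH
Step 2: BC = 8.3 / 1.2
Step 3: BC = 6.92 cmol/(kg*pH unit)

6.92


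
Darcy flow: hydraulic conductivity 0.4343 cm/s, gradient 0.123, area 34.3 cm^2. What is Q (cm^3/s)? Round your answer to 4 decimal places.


Step 1: Apply Darcy's law: Q = K * i * A
Step 2: Q = 0.4343 * 0.123 * 34.3
Step 3: Q = 1.8323 cm^3/s

1.8323


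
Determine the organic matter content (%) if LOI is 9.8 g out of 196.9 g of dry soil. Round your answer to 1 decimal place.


Step 1: OM% = 100 * LOI / sample mass
Step 2: OM = 100 * 9.8 / 196.9
Step 3: OM = 5.0%

5.0


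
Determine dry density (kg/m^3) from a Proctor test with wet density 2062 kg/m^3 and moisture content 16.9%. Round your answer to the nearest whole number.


Step 1: Dry density = wet density / (1 + w/100)
Step 2: Dry density = 2062 / (1 + 16.9/100)
Step 3: Dry density = 2062 / 1.169
Step 4: Dry density = 1764 kg/m^3

1764


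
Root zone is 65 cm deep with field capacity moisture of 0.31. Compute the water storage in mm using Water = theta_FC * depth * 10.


Step 1: Water (mm) = theta_FC * depth (cm) * 10
Step 2: Water = 0.31 * 65 * 10
Step 3: Water = 201.5 mm

201.5


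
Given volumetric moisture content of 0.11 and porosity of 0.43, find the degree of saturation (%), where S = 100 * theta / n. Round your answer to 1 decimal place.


Step 1: S = 100 * theta_v / n
Step 2: S = 100 * 0.11 / 0.43
Step 3: S = 25.6%

25.6


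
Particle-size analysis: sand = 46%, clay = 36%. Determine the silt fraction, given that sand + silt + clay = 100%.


Step 1: sand + silt + clay = 100%
Step 2: silt = 100 - sand - clay
Step 3: silt = 100 - 46 - 36
Step 4: silt = 18%

18


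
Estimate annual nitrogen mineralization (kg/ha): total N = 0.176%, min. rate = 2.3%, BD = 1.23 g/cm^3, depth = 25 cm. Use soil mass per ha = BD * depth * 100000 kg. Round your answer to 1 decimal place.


Step 1: Soil mass per ha = BD * depth * 100000 = 1.23 * 25 * 100000 = 3075000 kg
Step 2: Total N pool = soil mass * N%/100 = 3075000 * 0.176/100 = 5412.0 kg/ha
Step 3: N mineralized = N pool * rate%/100 = 5412.0 * 2.3/100 = 124.5 kg/ha/yr

124.5


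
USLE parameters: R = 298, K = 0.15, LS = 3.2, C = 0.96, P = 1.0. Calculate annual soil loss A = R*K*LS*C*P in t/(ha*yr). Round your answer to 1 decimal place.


Step 1: A = R * K * LS * C * P
Step 2: R * K = 298 * 0.15 = 44.7
Step 3: (R*K) * LS = 44.7 * 3.2 = 143.04
Step 4: * C * P = 143.04 * 0.96 * 1.0 = 137.3
Step 5: A = 137.3 t/(ha*yr)

137.3


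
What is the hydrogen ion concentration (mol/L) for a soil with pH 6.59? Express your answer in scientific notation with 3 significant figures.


Step 1: [H+] = 10^(-pH)
Step 2: [H+] = 10^(-6.59)
Step 3: [H+] = 2.57e-07 mol/L

2.57e-07


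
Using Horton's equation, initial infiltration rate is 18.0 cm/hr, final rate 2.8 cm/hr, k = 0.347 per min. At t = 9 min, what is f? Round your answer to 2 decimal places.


Step 1: f = fc + (f0 - fc) * exp(-k * t)
Step 2: exp(-0.347 * 9) = 0.044025
Step 3: f = 2.8 + (18.0 - 2.8) * 0.044025
Step 4: f = 2.8 + 15.2 * 0.044025
Step 5: f = 3.47 cm/hr

3.47


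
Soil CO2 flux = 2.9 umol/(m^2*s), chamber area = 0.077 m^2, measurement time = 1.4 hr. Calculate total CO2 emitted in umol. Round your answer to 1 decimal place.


Step 1: Convert time to seconds: 1.4 hr * 3600 = 5040.0 s
Step 2: Total = flux * area * time_s
Step 3: Total = 2.9 * 0.077 * 5040.0
Step 4: Total = 1125.4 umol

1125.4


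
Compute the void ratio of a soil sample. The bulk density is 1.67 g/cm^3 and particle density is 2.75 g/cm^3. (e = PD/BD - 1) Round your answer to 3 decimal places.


Step 1: e = PD / BD - 1
Step 2: e = 2.75 / 1.67 - 1
Step 3: e = 1.64671 - 1
Step 4: e = 0.647

0.647


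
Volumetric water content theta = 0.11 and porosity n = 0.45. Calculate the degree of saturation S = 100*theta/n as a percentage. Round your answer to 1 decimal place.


Step 1: S = 100 * theta_v / n
Step 2: S = 100 * 0.11 / 0.45
Step 3: S = 24.4%

24.4


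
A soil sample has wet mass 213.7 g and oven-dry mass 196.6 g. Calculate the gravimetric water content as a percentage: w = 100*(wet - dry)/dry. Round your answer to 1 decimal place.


Step 1: Water mass = wet - dry = 213.7 - 196.6 = 17.1 g
Step 2: w = 100 * water mass / dry mass
Step 3: w = 100 * 17.1 / 196.6 = 8.7%

8.7


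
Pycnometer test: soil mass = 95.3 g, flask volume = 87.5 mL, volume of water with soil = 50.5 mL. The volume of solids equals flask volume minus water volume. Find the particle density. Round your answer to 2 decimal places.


Step 1: Volume of solids = flask volume - water volume with soil
Step 2: V_solids = 87.5 - 50.5 = 37.0 mL
Step 3: Particle density = mass / V_solids = 95.3 / 37.0 = 2.58 g/cm^3

2.58


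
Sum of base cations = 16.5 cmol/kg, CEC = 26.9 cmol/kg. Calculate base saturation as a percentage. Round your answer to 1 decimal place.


Step 1: BS = 100 * (sum of bases) / CEC
Step 2: BS = 100 * 16.5 / 26.9
Step 3: BS = 61.3%

61.3


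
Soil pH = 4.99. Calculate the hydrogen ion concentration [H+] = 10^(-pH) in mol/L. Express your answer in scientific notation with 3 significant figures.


Step 1: [H+] = 10^(-pH)
Step 2: [H+] = 10^(-4.99)
Step 3: [H+] = 1.02e-05 mol/L

1.02e-05


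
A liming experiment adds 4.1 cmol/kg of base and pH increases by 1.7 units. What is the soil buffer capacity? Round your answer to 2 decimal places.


Step 1: BC = change in base / change in pH
Step 2: BC = 4.1 / 1.7
Step 3: BC = 2.41 cmol/(kg*pH unit)

2.41


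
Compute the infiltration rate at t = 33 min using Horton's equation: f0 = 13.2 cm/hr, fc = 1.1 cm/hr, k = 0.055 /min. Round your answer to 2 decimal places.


Step 1: f = fc + (f0 - fc) * exp(-k * t)
Step 2: exp(-0.055 * 33) = 0.162838
Step 3: f = 1.1 + (13.2 - 1.1) * 0.162838
Step 4: f = 1.1 + 12.1 * 0.162838
Step 5: f = 3.07 cm/hr

3.07


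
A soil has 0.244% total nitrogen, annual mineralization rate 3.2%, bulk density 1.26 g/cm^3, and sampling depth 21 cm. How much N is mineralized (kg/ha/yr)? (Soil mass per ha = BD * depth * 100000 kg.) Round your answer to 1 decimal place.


Step 1: Soil mass per ha = BD * depth * 100000 = 1.26 * 21 * 100000 = 2646000 kg
Step 2: Total N pool = soil mass * N%/100 = 2646000 * 0.244/100 = 6456.24 kg/ha
Step 3: N mineralized = N pool * rate%/100 = 6456.24 * 3.2/100 = 206.6 kg/ha/yr

206.6


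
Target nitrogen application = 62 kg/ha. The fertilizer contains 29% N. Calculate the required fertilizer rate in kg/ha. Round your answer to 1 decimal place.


Step 1: Fertilizer rate = target N / (N content / 100)
Step 2: Rate = 62 / (29 / 100)
Step 3: Rate = 62 / 0.29
Step 4: Rate = 213.8 kg/ha

213.8


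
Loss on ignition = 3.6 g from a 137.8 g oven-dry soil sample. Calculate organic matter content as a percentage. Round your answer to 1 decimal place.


Step 1: OM% = 100 * LOI / sample mass
Step 2: OM = 100 * 3.6 / 137.8
Step 3: OM = 2.6%

2.6


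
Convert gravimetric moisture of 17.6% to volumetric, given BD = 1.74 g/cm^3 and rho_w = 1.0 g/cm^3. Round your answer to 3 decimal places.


Step 1: theta = (w / 100) * BD / rho_w
Step 2: theta = (17.6 / 100) * 1.74 / 1.0
Step 3: theta = 0.176 * 1.74
Step 4: theta = 0.306

0.306


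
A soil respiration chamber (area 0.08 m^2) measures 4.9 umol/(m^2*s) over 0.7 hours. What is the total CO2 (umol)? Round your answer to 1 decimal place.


Step 1: Convert time to seconds: 0.7 hr * 3600 = 2520.0 s
Step 2: Total = flux * area * time_s
Step 3: Total = 4.9 * 0.08 * 2520.0
Step 4: Total = 987.8 umol

987.8


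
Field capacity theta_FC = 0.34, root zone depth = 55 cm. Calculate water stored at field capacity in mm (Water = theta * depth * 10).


Step 1: Water (mm) = theta_FC * depth (cm) * 10
Step 2: Water = 0.34 * 55 * 10
Step 3: Water = 187.0 mm

187.0


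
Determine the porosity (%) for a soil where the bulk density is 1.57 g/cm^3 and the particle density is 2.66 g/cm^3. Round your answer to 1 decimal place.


Step 1: Formula: n = 100 * (1 - BD / PD)
Step 2: n = 100 * (1 - 1.57 / 2.66)
Step 3: n = 100 * (1 - 0.59023)
Step 4: n = 41.0%

41.0


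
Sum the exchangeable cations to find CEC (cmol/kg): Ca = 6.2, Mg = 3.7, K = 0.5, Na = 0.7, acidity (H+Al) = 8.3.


Step 1: CEC = Ca + Mg + K + Na + (H+Al)
Step 2: CEC = 6.2 + 3.7 + 0.5 + 0.7 + 8.3
Step 3: CEC = 19.4 cmol/kg

19.4


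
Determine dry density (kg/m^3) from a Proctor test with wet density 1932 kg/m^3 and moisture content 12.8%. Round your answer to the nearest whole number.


Step 1: Dry density = wet density / (1 + w/100)
Step 2: Dry density = 1932 / (1 + 12.8/100)
Step 3: Dry density = 1932 / 1.128
Step 4: Dry density = 1713 kg/m^3

1713


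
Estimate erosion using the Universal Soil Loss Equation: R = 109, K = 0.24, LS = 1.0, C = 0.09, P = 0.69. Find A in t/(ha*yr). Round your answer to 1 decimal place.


Step 1: A = R * K * LS * C * P
Step 2: R * K = 109 * 0.24 = 26.16
Step 3: (R*K) * LS = 26.16 * 1.0 = 26.16
Step 4: * C * P = 26.16 * 0.09 * 0.69 = 1.6
Step 5: A = 1.6 t/(ha*yr)

1.6


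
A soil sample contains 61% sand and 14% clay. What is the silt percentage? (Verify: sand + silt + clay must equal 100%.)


Step 1: sand + silt + clay = 100%
Step 2: silt = 100 - sand - clay
Step 3: silt = 100 - 61 - 14
Step 4: silt = 25%

25


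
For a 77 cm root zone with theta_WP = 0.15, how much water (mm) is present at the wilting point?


Step 1: Water (mm) = theta_WP * depth * 10
Step 2: Water = 0.15 * 77 * 10
Step 3: Water = 115.5 mm

115.5


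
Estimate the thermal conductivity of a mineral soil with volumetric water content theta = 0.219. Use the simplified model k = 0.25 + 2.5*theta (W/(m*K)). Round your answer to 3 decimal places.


Step 1: k = 0.25 + 2.5 * theta
Step 2: k = 0.25 + 2.5 * 0.219
Step 3: k = 0.25 + 0.548
Step 4: k = 0.798 W/(m*K)

0.798


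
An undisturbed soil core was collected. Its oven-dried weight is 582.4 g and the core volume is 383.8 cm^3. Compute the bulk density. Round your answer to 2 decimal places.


Step 1: Identify the formula: BD = dry mass / volume
Step 2: Substitute values: BD = 582.4 / 383.8
Step 3: BD = 1.52 g/cm^3

1.52


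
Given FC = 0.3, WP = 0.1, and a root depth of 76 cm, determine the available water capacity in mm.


Step 1: Available water = (FC - WP) * depth * 10
Step 2: AW = (0.3 - 0.1) * 76 * 10
Step 3: AW = 0.2 * 76 * 10
Step 4: AW = 152.0 mm

152.0


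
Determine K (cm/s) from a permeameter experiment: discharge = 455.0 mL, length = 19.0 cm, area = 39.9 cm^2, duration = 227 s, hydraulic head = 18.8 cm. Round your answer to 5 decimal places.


Step 1: K = Q * L / (A * t * h)
Step 2: Numerator = 455.0 * 19.0 = 8645.0
Step 3: Denominator = 39.9 * 227 * 18.8 = 170277.24
Step 4: K = 8645.0 / 170277.24 = 0.05077 cm/s

0.05077


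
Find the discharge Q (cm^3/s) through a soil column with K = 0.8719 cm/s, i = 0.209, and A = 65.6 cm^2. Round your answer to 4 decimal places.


Step 1: Apply Darcy's law: Q = K * i * A
Step 2: Q = 0.8719 * 0.209 * 65.6
Step 3: Q = 11.9541 cm^3/s

11.9541


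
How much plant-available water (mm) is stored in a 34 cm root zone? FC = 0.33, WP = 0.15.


Step 1: Available water = (FC - WP) * depth * 10
Step 2: AW = (0.33 - 0.15) * 34 * 10
Step 3: AW = 0.18 * 34 * 10
Step 4: AW = 61.2 mm

61.2


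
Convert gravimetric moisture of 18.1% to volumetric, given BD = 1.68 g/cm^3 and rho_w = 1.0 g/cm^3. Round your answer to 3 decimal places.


Step 1: theta = (w / 100) * BD / rho_w
Step 2: theta = (18.1 / 100) * 1.68 / 1.0
Step 3: theta = 0.181 * 1.68
Step 4: theta = 0.304

0.304


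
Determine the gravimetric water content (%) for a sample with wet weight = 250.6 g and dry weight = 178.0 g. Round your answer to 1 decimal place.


Step 1: Water mass = wet - dry = 250.6 - 178.0 = 72.6 g
Step 2: w = 100 * water mass / dry mass
Step 3: w = 100 * 72.6 / 178.0 = 40.8%

40.8


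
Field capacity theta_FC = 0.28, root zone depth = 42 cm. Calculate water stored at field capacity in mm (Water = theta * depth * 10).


Step 1: Water (mm) = theta_FC * depth (cm) * 10
Step 2: Water = 0.28 * 42 * 10
Step 3: Water = 117.6 mm

117.6


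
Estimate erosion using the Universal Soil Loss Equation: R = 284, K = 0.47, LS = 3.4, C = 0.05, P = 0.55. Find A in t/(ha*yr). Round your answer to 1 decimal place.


Step 1: A = R * K * LS * C * P
Step 2: R * K = 284 * 0.47 = 133.48
Step 3: (R*K) * LS = 133.48 * 3.4 = 453.832
Step 4: * C * P = 453.832 * 0.05 * 0.55 = 12.5
Step 5: A = 12.5 t/(ha*yr)

12.5


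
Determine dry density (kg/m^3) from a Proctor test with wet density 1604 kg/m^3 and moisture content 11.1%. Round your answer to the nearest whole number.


Step 1: Dry density = wet density / (1 + w/100)
Step 2: Dry density = 1604 / (1 + 11.1/100)
Step 3: Dry density = 1604 / 1.111
Step 4: Dry density = 1444 kg/m^3

1444


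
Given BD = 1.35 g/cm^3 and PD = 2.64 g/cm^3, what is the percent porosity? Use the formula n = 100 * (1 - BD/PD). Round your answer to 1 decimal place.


Step 1: Formula: n = 100 * (1 - BD / PD)
Step 2: n = 100 * (1 - 1.35 / 2.64)
Step 3: n = 100 * (1 - 0.51136)
Step 4: n = 48.9%

48.9


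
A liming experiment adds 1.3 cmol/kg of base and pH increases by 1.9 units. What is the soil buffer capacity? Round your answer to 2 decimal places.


Step 1: BC = change in base / change in pH
Step 2: BC = 1.3 / 1.9
Step 3: BC = 0.68 cmol/(kg*pH unit)

0.68


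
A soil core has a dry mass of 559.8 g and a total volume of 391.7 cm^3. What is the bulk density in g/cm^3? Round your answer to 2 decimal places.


Step 1: Identify the formula: BD = dry mass / volume
Step 2: Substitute values: BD = 559.8 / 391.7
Step 3: BD = 1.43 g/cm^3

1.43


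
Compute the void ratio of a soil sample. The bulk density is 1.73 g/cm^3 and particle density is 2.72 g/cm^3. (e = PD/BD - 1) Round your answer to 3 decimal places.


Step 1: e = PD / BD - 1
Step 2: e = 2.72 / 1.73 - 1
Step 3: e = 1.57225 - 1
Step 4: e = 0.572

0.572


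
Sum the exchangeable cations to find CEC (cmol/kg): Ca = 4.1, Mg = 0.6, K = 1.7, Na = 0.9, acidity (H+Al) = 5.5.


Step 1: CEC = Ca + Mg + K + Na + (H+Al)
Step 2: CEC = 4.1 + 0.6 + 1.7 + 0.9 + 5.5
Step 3: CEC = 12.8 cmol/kg

12.8


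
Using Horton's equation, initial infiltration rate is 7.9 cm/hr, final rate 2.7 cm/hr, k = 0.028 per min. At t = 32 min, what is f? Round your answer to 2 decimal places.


Step 1: f = fc + (f0 - fc) * exp(-k * t)
Step 2: exp(-0.028 * 32) = 0.408199
Step 3: f = 2.7 + (7.9 - 2.7) * 0.408199
Step 4: f = 2.7 + 5.2 * 0.408199
Step 5: f = 4.82 cm/hr

4.82


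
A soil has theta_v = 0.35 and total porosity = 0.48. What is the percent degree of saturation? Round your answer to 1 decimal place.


Step 1: S = 100 * theta_v / n
Step 2: S = 100 * 0.35 / 0.48
Step 3: S = 72.9%

72.9


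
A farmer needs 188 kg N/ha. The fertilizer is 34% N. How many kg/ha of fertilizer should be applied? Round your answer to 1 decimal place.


Step 1: Fertilizer rate = target N / (N content / 100)
Step 2: Rate = 188 / (34 / 100)
Step 3: Rate = 188 / 0.34
Step 4: Rate = 552.9 kg/ha

552.9


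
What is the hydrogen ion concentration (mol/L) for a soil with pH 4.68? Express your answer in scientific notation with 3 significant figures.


Step 1: [H+] = 10^(-pH)
Step 2: [H+] = 10^(-4.68)
Step 3: [H+] = 2.09e-05 mol/L

2.09e-05


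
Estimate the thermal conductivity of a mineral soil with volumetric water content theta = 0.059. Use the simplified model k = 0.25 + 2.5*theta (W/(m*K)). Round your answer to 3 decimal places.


Step 1: k = 0.25 + 2.5 * theta
Step 2: k = 0.25 + 2.5 * 0.059
Step 3: k = 0.25 + 0.148
Step 4: k = 0.398 W/(m*K)

0.398


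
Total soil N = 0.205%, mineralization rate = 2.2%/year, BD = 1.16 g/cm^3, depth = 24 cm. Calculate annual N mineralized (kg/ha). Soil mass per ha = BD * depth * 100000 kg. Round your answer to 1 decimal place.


Step 1: Soil mass per ha = BD * depth * 100000 = 1.16 * 24 * 100000 = 2784000 kg
Step 2: Total N pool = soil mass * N%/100 = 2784000 * 0.205/100 = 5707.2 kg/ha
Step 3: N mineralized = N pool * rate%/100 = 5707.2 * 2.2/100 = 125.6 kg/ha/yr

125.6


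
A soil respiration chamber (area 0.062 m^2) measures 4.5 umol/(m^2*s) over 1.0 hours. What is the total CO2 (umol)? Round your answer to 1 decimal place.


Step 1: Convert time to seconds: 1.0 hr * 3600 = 3600.0 s
Step 2: Total = flux * area * time_s
Step 3: Total = 4.5 * 0.062 * 3600.0
Step 4: Total = 1004.4 umol

1004.4


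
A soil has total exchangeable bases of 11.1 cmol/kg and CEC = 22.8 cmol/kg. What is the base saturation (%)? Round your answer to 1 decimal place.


Step 1: BS = 100 * (sum of bases) / CEC
Step 2: BS = 100 * 11.1 / 22.8
Step 3: BS = 48.7%

48.7


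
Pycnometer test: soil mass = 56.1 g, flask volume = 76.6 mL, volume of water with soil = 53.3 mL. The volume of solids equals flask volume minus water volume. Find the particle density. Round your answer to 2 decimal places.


Step 1: Volume of solids = flask volume - water volume with soil
Step 2: V_solids = 76.6 - 53.3 = 23.3 mL
Step 3: Particle density = mass / V_solids = 56.1 / 23.3 = 2.41 g/cm^3

2.41


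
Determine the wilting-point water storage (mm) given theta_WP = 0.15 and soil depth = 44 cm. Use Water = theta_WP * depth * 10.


Step 1: Water (mm) = theta_WP * depth * 10
Step 2: Water = 0.15 * 44 * 10
Step 3: Water = 66.0 mm

66.0


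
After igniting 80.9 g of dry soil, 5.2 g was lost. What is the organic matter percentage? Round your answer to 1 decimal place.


Step 1: OM% = 100 * LOI / sample mass
Step 2: OM = 100 * 5.2 / 80.9
Step 3: OM = 6.4%

6.4


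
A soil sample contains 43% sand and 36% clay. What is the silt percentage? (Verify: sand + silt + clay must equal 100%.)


Step 1: sand + silt + clay = 100%
Step 2: silt = 100 - sand - clay
Step 3: silt = 100 - 43 - 36
Step 4: silt = 21%

21


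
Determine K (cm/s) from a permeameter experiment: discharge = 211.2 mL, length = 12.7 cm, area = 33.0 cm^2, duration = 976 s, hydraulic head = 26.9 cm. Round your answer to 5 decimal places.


Step 1: K = Q * L / (A * t * h)
Step 2: Numerator = 211.2 * 12.7 = 2682.24
Step 3: Denominator = 33.0 * 976 * 26.9 = 866395.2
Step 4: K = 2682.24 / 866395.2 = 0.0031 cm/s

0.0031


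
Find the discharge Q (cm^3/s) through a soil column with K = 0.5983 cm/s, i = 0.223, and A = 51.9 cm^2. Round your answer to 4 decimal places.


Step 1: Apply Darcy's law: Q = K * i * A
Step 2: Q = 0.5983 * 0.223 * 51.9
Step 3: Q = 6.9245 cm^3/s

6.9245


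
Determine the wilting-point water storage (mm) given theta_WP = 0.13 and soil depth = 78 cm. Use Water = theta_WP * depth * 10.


Step 1: Water (mm) = theta_WP * depth * 10
Step 2: Water = 0.13 * 78 * 10
Step 3: Water = 101.4 mm

101.4


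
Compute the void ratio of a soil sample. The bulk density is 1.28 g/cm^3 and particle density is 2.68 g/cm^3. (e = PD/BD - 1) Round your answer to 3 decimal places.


Step 1: e = PD / BD - 1
Step 2: e = 2.68 / 1.28 - 1
Step 3: e = 2.09375 - 1
Step 4: e = 1.094

1.094


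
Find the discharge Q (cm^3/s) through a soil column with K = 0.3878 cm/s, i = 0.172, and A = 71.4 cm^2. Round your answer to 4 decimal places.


Step 1: Apply Darcy's law: Q = K * i * A
Step 2: Q = 0.3878 * 0.172 * 71.4
Step 3: Q = 4.7625 cm^3/s

4.7625


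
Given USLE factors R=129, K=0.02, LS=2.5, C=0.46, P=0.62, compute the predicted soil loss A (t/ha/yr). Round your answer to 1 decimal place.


Step 1: A = R * K * LS * C * P
Step 2: R * K = 129 * 0.02 = 2.58
Step 3: (R*K) * LS = 2.58 * 2.5 = 6.45
Step 4: * C * P = 6.45 * 0.46 * 0.62 = 1.8
Step 5: A = 1.8 t/(ha*yr)

1.8


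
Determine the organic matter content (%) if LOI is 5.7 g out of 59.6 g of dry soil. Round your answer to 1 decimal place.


Step 1: OM% = 100 * LOI / sample mass
Step 2: OM = 100 * 5.7 / 59.6
Step 3: OM = 9.6%

9.6


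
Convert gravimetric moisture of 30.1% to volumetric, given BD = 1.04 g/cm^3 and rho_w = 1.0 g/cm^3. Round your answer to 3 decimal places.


Step 1: theta = (w / 100) * BD / rho_w
Step 2: theta = (30.1 / 100) * 1.04 / 1.0
Step 3: theta = 0.301 * 1.04
Step 4: theta = 0.313

0.313


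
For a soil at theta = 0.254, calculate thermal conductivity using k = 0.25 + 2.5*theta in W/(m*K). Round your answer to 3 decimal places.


Step 1: k = 0.25 + 2.5 * theta
Step 2: k = 0.25 + 2.5 * 0.254
Step 3: k = 0.25 + 0.635
Step 4: k = 0.885 W/(m*K)

0.885


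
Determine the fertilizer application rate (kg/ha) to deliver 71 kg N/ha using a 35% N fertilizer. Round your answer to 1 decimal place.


Step 1: Fertilizer rate = target N / (N content / 100)
Step 2: Rate = 71 / (35 / 100)
Step 3: Rate = 71 / 0.35
Step 4: Rate = 202.9 kg/ha

202.9


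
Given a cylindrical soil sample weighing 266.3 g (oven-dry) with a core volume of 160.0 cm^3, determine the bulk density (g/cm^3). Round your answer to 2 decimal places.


Step 1: Identify the formula: BD = dry mass / volume
Step 2: Substitute values: BD = 266.3 / 160.0
Step 3: BD = 1.66 g/cm^3

1.66


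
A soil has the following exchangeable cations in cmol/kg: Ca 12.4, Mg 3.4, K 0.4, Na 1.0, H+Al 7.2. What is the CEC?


Step 1: CEC = Ca + Mg + K + Na + (H+Al)
Step 2: CEC = 12.4 + 3.4 + 0.4 + 1.0 + 7.2
Step 3: CEC = 24.4 cmol/kg

24.4


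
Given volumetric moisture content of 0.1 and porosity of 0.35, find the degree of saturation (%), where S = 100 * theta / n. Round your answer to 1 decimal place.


Step 1: S = 100 * theta_v / n
Step 2: S = 100 * 0.1 / 0.35
Step 3: S = 28.6%

28.6


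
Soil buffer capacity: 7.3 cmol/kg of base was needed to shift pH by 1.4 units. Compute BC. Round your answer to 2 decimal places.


Step 1: BC = change in base / change in pH
Step 2: BC = 7.3 / 1.4
Step 3: BC = 5.21 cmol/(kg*pH unit)

5.21


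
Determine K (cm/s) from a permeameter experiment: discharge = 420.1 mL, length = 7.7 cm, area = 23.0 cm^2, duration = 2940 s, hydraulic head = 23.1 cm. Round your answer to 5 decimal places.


Step 1: K = Q * L / (A * t * h)
Step 2: Numerator = 420.1 * 7.7 = 3234.77
Step 3: Denominator = 23.0 * 2940 * 23.1 = 1562022.0
Step 4: K = 3234.77 / 1562022.0 = 0.00207 cm/s

0.00207


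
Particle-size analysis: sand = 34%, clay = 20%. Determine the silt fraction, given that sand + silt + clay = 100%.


Step 1: sand + silt + clay = 100%
Step 2: silt = 100 - sand - clay
Step 3: silt = 100 - 34 - 20
Step 4: silt = 46%

46


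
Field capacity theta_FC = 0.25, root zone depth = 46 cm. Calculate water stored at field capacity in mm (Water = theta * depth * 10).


Step 1: Water (mm) = theta_FC * depth (cm) * 10
Step 2: Water = 0.25 * 46 * 10
Step 3: Water = 115.0 mm

115.0


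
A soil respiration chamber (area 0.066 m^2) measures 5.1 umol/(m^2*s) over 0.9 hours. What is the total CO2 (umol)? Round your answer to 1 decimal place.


Step 1: Convert time to seconds: 0.9 hr * 3600 = 3240.0 s
Step 2: Total = flux * area * time_s
Step 3: Total = 5.1 * 0.066 * 3240.0
Step 4: Total = 1090.6 umol

1090.6


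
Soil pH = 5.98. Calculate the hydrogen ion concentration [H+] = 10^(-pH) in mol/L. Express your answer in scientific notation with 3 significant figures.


Step 1: [H+] = 10^(-pH)
Step 2: [H+] = 10^(-5.98)
Step 3: [H+] = 1.05e-06 mol/L

1.05e-06


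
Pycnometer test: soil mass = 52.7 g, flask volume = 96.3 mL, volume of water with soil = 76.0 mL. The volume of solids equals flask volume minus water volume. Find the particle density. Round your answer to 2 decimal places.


Step 1: Volume of solids = flask volume - water volume with soil
Step 2: V_solids = 96.3 - 76.0 = 20.3 mL
Step 3: Particle density = mass / V_solids = 52.7 / 20.3 = 2.6 g/cm^3

2.6


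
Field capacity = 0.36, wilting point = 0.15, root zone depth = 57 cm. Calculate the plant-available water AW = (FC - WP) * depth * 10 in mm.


Step 1: Available water = (FC - WP) * depth * 10
Step 2: AW = (0.36 - 0.15) * 57 * 10
Step 3: AW = 0.21 * 57 * 10
Step 4: AW = 119.7 mm

119.7


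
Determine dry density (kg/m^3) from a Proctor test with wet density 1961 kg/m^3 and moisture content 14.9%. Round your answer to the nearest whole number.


Step 1: Dry density = wet density / (1 + w/100)
Step 2: Dry density = 1961 / (1 + 14.9/100)
Step 3: Dry density = 1961 / 1.149
Step 4: Dry density = 1707 kg/m^3

1707


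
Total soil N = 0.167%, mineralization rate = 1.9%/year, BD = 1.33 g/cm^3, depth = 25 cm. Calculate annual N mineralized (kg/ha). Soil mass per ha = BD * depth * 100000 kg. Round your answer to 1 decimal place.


Step 1: Soil mass per ha = BD * depth * 100000 = 1.33 * 25 * 100000 = 3325000 kg
Step 2: Total N pool = soil mass * N%/100 = 3325000 * 0.167/100 = 5552.75 kg/ha
Step 3: N mineralized = N pool * rate%/100 = 5552.75 * 1.9/100 = 105.5 kg/ha/yr

105.5


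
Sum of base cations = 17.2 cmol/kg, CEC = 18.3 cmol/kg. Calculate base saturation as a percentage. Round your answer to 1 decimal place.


Step 1: BS = 100 * (sum of bases) / CEC
Step 2: BS = 100 * 17.2 / 18.3
Step 3: BS = 94.0%

94.0


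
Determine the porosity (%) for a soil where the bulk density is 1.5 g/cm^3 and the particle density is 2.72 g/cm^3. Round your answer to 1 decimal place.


Step 1: Formula: n = 100 * (1 - BD / PD)
Step 2: n = 100 * (1 - 1.5 / 2.72)
Step 3: n = 100 * (1 - 0.55147)
Step 4: n = 44.9%

44.9


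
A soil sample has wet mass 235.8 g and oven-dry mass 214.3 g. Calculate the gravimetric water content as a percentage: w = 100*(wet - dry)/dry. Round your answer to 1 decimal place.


Step 1: Water mass = wet - dry = 235.8 - 214.3 = 21.5 g
Step 2: w = 100 * water mass / dry mass
Step 3: w = 100 * 21.5 / 214.3 = 10.0%

10.0


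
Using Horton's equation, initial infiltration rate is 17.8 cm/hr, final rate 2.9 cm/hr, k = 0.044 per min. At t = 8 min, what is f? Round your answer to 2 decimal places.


Step 1: f = fc + (f0 - fc) * exp(-k * t)
Step 2: exp(-0.044 * 8) = 0.70328
Step 3: f = 2.9 + (17.8 - 2.9) * 0.70328
Step 4: f = 2.9 + 14.9 * 0.70328
Step 5: f = 13.38 cm/hr

13.38


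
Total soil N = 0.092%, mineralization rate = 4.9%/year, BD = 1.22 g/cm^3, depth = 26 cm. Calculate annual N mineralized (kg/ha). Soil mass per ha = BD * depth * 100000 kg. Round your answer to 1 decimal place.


Step 1: Soil mass per ha = BD * depth * 100000 = 1.22 * 26 * 100000 = 3172000 kg
Step 2: Total N pool = soil mass * N%/100 = 3172000 * 0.092/100 = 2918.24 kg/ha
Step 3: N mineralized = N pool * rate%/100 = 2918.24 * 4.9/100 = 143.0 kg/ha/yr

143.0


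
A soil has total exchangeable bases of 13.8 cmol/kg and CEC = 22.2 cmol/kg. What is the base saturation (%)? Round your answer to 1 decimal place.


Step 1: BS = 100 * (sum of bases) / CEC
Step 2: BS = 100 * 13.8 / 22.2
Step 3: BS = 62.2%

62.2


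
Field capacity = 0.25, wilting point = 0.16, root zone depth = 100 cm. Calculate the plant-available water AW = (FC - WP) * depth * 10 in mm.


Step 1: Available water = (FC - WP) * depth * 10
Step 2: AW = (0.25 - 0.16) * 100 * 10
Step 3: AW = 0.09 * 100 * 10
Step 4: AW = 90.0 mm

90.0


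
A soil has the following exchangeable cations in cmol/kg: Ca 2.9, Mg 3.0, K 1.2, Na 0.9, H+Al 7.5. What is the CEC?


Step 1: CEC = Ca + Mg + K + Na + (H+Al)
Step 2: CEC = 2.9 + 3.0 + 1.2 + 0.9 + 7.5
Step 3: CEC = 15.5 cmol/kg

15.5


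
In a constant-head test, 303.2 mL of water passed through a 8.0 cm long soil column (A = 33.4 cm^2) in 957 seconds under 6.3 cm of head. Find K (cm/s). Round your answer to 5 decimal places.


Step 1: K = Q * L / (A * t * h)
Step 2: Numerator = 303.2 * 8.0 = 2425.6
Step 3: Denominator = 33.4 * 957 * 6.3 = 201371.94
Step 4: K = 2425.6 / 201371.94 = 0.01205 cm/s

0.01205


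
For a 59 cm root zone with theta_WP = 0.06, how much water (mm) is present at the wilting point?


Step 1: Water (mm) = theta_WP * depth * 10
Step 2: Water = 0.06 * 59 * 10
Step 3: Water = 35.4 mm

35.4


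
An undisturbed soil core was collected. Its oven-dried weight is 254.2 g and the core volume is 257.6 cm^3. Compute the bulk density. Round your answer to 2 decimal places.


Step 1: Identify the formula: BD = dry mass / volume
Step 2: Substitute values: BD = 254.2 / 257.6
Step 3: BD = 0.99 g/cm^3

0.99


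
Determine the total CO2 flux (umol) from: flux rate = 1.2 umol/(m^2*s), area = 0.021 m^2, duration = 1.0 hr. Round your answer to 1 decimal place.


Step 1: Convert time to seconds: 1.0 hr * 3600 = 3600.0 s
Step 2: Total = flux * area * time_s
Step 3: Total = 1.2 * 0.021 * 3600.0
Step 4: Total = 90.7 umol

90.7


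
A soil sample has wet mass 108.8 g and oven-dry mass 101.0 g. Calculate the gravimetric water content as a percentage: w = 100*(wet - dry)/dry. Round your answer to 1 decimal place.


Step 1: Water mass = wet - dry = 108.8 - 101.0 = 7.8 g
Step 2: w = 100 * water mass / dry mass
Step 3: w = 100 * 7.8 / 101.0 = 7.7%

7.7


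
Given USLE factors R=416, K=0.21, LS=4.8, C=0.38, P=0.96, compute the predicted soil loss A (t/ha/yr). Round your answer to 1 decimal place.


Step 1: A = R * K * LS * C * P
Step 2: R * K = 416 * 0.21 = 87.36
Step 3: (R*K) * LS = 87.36 * 4.8 = 419.328
Step 4: * C * P = 419.328 * 0.38 * 0.96 = 153.0
Step 5: A = 153.0 t/(ha*yr)

153.0


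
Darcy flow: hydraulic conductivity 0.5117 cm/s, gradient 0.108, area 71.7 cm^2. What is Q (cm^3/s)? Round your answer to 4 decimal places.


Step 1: Apply Darcy's law: Q = K * i * A
Step 2: Q = 0.5117 * 0.108 * 71.7
Step 3: Q = 3.9624 cm^3/s

3.9624


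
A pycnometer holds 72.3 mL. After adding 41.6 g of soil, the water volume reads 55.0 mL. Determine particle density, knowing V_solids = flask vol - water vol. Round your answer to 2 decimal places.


Step 1: Volume of solids = flask volume - water volume with soil
Step 2: V_solids = 72.3 - 55.0 = 17.3 mL
Step 3: Particle density = mass / V_solids = 41.6 / 17.3 = 2.4 g/cm^3

2.4


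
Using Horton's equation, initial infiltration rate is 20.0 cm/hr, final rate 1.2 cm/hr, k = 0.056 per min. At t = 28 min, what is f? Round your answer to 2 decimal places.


Step 1: f = fc + (f0 - fc) * exp(-k * t)
Step 2: exp(-0.056 * 28) = 0.208462
Step 3: f = 1.2 + (20.0 - 1.2) * 0.208462
Step 4: f = 1.2 + 18.8 * 0.208462
Step 5: f = 5.12 cm/hr

5.12


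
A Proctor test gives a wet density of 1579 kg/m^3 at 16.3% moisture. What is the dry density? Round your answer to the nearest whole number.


Step 1: Dry density = wet density / (1 + w/100)
Step 2: Dry density = 1579 / (1 + 16.3/100)
Step 3: Dry density = 1579 / 1.163
Step 4: Dry density = 1358 kg/m^3

1358


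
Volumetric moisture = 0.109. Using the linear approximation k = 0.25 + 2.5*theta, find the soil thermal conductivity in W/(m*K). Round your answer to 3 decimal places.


Step 1: k = 0.25 + 2.5 * theta
Step 2: k = 0.25 + 2.5 * 0.109
Step 3: k = 0.25 + 0.273
Step 4: k = 0.523 W/(m*K)

0.523


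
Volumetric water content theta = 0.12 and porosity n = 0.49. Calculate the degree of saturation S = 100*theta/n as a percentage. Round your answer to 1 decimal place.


Step 1: S = 100 * theta_v / n
Step 2: S = 100 * 0.12 / 0.49
Step 3: S = 24.5%

24.5


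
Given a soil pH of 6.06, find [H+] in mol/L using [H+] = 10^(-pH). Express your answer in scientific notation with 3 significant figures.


Step 1: [H+] = 10^(-pH)
Step 2: [H+] = 10^(-6.06)
Step 3: [H+] = 8.71e-07 mol/L

8.71e-07


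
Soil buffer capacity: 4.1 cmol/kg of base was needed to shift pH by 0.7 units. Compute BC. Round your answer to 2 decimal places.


Step 1: BC = change in base / change in pH
Step 2: BC = 4.1 / 0.7
Step 3: BC = 5.86 cmol/(kg*pH unit)

5.86


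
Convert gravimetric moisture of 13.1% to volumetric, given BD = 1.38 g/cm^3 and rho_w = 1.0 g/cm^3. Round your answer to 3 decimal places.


Step 1: theta = (w / 100) * BD / rho_w
Step 2: theta = (13.1 / 100) * 1.38 / 1.0
Step 3: theta = 0.131 * 1.38
Step 4: theta = 0.181

0.181


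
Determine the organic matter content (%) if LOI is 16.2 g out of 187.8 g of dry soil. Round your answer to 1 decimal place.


Step 1: OM% = 100 * LOI / sample mass
Step 2: OM = 100 * 16.2 / 187.8
Step 3: OM = 8.6%

8.6


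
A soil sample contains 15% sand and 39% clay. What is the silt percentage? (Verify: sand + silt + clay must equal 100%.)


Step 1: sand + silt + clay = 100%
Step 2: silt = 100 - sand - clay
Step 3: silt = 100 - 15 - 39
Step 4: silt = 46%

46
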